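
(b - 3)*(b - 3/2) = b^2 - 9*b/2 + 9/2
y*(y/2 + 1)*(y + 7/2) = y^3/2 + 11*y^2/4 + 7*y/2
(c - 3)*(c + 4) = c^2 + c - 12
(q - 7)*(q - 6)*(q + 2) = q^3 - 11*q^2 + 16*q + 84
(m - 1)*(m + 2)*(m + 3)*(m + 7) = m^4 + 11*m^3 + 29*m^2 + m - 42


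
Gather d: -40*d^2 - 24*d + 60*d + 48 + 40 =-40*d^2 + 36*d + 88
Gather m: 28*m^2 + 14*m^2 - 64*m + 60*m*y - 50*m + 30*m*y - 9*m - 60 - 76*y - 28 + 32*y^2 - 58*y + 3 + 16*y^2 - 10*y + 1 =42*m^2 + m*(90*y - 123) + 48*y^2 - 144*y - 84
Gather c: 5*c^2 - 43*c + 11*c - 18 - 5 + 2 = 5*c^2 - 32*c - 21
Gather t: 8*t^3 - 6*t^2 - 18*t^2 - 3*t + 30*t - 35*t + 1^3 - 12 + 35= 8*t^3 - 24*t^2 - 8*t + 24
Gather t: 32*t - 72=32*t - 72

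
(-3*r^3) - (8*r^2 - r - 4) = -3*r^3 - 8*r^2 + r + 4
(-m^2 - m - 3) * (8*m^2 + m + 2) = -8*m^4 - 9*m^3 - 27*m^2 - 5*m - 6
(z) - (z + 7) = -7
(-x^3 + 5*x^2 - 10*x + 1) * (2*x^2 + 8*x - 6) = -2*x^5 + 2*x^4 + 26*x^3 - 108*x^2 + 68*x - 6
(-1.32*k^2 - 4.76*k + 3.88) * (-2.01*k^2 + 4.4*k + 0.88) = 2.6532*k^4 + 3.7596*k^3 - 29.9044*k^2 + 12.8832*k + 3.4144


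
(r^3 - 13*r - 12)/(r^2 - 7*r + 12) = (r^2 + 4*r + 3)/(r - 3)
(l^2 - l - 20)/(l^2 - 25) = (l + 4)/(l + 5)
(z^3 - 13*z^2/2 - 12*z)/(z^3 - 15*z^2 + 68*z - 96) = z*(2*z + 3)/(2*(z^2 - 7*z + 12))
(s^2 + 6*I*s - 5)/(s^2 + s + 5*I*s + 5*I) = (s + I)/(s + 1)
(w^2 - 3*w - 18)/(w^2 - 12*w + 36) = (w + 3)/(w - 6)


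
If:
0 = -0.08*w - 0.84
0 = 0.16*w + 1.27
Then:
No Solution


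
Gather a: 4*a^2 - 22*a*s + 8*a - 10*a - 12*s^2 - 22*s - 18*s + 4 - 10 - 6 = 4*a^2 + a*(-22*s - 2) - 12*s^2 - 40*s - 12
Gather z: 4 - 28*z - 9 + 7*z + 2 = -21*z - 3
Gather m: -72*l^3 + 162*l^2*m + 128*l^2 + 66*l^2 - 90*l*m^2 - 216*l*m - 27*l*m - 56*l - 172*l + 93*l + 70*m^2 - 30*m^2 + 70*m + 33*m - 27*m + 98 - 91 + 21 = -72*l^3 + 194*l^2 - 135*l + m^2*(40 - 90*l) + m*(162*l^2 - 243*l + 76) + 28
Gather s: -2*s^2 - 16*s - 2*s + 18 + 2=-2*s^2 - 18*s + 20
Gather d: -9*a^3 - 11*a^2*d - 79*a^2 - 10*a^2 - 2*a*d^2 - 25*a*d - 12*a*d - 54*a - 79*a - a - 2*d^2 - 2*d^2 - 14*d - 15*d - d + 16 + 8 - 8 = -9*a^3 - 89*a^2 - 134*a + d^2*(-2*a - 4) + d*(-11*a^2 - 37*a - 30) + 16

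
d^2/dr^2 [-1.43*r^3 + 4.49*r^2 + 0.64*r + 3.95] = 8.98 - 8.58*r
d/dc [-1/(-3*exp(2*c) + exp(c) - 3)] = (1 - 6*exp(c))*exp(c)/(3*exp(2*c) - exp(c) + 3)^2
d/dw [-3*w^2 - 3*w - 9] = -6*w - 3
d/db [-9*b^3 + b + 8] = 1 - 27*b^2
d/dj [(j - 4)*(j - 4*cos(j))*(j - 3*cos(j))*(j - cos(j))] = (j - 4)*(j - 4*cos(j))*(j - 3*cos(j))*(sin(j) + 1) + (j - 4)*(j - 4*cos(j))*(j - cos(j))*(3*sin(j) + 1) + (j - 4)*(j - 3*cos(j))*(j - cos(j))*(4*sin(j) + 1) + (j - 4*cos(j))*(j - 3*cos(j))*(j - cos(j))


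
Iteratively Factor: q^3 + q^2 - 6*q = (q - 2)*(q^2 + 3*q) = (q - 2)*(q + 3)*(q)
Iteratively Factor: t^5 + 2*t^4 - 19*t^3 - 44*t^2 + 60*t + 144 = (t + 2)*(t^4 - 19*t^2 - 6*t + 72) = (t + 2)*(t + 3)*(t^3 - 3*t^2 - 10*t + 24) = (t + 2)*(t + 3)^2*(t^2 - 6*t + 8) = (t - 4)*(t + 2)*(t + 3)^2*(t - 2)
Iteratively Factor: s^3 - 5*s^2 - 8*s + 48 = (s - 4)*(s^2 - s - 12) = (s - 4)^2*(s + 3)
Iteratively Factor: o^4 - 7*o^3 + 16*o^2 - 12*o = (o - 3)*(o^3 - 4*o^2 + 4*o) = (o - 3)*(o - 2)*(o^2 - 2*o) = o*(o - 3)*(o - 2)*(o - 2)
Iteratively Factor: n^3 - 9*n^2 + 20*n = (n - 5)*(n^2 - 4*n) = (n - 5)*(n - 4)*(n)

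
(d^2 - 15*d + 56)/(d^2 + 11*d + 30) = (d^2 - 15*d + 56)/(d^2 + 11*d + 30)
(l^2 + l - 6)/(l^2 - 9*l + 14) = (l + 3)/(l - 7)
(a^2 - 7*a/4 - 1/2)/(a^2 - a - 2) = (a + 1/4)/(a + 1)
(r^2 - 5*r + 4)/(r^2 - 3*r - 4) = (r - 1)/(r + 1)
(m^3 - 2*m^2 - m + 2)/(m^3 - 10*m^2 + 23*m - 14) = (m + 1)/(m - 7)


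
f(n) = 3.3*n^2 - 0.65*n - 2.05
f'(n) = 6.6*n - 0.65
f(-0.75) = 0.29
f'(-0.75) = -5.60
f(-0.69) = -0.03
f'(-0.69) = -5.20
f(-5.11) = 87.44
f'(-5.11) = -34.38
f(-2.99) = 29.40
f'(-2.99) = -20.38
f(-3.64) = 44.04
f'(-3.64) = -24.67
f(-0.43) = -1.16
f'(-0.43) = -3.49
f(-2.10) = 13.87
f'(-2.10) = -14.51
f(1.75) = 6.92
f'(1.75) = 10.90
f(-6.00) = 120.65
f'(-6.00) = -40.25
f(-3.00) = 29.60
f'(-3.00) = -20.45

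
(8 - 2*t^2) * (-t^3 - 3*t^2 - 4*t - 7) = 2*t^5 + 6*t^4 - 10*t^2 - 32*t - 56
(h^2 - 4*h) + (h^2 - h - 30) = 2*h^2 - 5*h - 30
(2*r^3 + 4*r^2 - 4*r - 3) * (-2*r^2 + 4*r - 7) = -4*r^5 + 10*r^3 - 38*r^2 + 16*r + 21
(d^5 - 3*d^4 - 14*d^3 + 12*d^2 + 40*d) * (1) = d^5 - 3*d^4 - 14*d^3 + 12*d^2 + 40*d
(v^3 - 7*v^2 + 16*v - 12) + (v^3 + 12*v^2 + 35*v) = 2*v^3 + 5*v^2 + 51*v - 12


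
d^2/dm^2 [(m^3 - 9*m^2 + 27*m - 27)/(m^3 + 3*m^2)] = 6*(-4*m^4 + 27*m^3 + 27*m^2 - 135*m - 243)/(m^4*(m^3 + 9*m^2 + 27*m + 27))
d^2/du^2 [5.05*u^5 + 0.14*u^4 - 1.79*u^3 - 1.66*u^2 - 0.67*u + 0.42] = 101.0*u^3 + 1.68*u^2 - 10.74*u - 3.32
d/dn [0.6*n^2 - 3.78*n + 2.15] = 1.2*n - 3.78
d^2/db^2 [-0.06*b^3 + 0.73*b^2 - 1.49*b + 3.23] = 1.46 - 0.36*b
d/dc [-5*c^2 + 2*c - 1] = 2 - 10*c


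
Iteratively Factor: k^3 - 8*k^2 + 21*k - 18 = (k - 3)*(k^2 - 5*k + 6) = (k - 3)^2*(k - 2)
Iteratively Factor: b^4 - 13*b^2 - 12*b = (b)*(b^3 - 13*b - 12) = b*(b - 4)*(b^2 + 4*b + 3) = b*(b - 4)*(b + 1)*(b + 3)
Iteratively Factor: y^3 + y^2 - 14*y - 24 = (y + 2)*(y^2 - y - 12) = (y + 2)*(y + 3)*(y - 4)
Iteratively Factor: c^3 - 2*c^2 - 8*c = (c + 2)*(c^2 - 4*c) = (c - 4)*(c + 2)*(c)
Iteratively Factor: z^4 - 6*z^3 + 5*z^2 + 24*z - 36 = (z + 2)*(z^3 - 8*z^2 + 21*z - 18) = (z - 3)*(z + 2)*(z^2 - 5*z + 6) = (z - 3)^2*(z + 2)*(z - 2)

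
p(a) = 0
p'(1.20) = 0.00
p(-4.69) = 0.00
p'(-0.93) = 0.00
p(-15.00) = 0.00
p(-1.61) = 0.00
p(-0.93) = 0.00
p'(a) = 0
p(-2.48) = 0.00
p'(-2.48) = 0.00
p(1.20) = 0.00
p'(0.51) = 0.00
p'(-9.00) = 0.00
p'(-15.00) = 0.00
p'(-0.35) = 0.00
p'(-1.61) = 0.00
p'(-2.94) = 0.00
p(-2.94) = 0.00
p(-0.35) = 0.00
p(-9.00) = 0.00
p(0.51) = 0.00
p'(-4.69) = 0.00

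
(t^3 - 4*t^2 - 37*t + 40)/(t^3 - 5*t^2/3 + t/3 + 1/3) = 3*(t^2 - 3*t - 40)/(3*t^2 - 2*t - 1)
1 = 1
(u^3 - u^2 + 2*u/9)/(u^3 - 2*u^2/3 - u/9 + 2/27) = 3*u/(3*u + 1)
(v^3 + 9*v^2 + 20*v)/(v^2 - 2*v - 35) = v*(v + 4)/(v - 7)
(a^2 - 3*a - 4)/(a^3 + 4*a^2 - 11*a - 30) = (a^2 - 3*a - 4)/(a^3 + 4*a^2 - 11*a - 30)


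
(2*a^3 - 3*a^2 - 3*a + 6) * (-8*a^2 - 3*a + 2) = -16*a^5 + 18*a^4 + 37*a^3 - 45*a^2 - 24*a + 12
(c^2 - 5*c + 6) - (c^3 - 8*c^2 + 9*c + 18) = -c^3 + 9*c^2 - 14*c - 12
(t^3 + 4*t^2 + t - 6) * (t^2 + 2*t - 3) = t^5 + 6*t^4 + 6*t^3 - 16*t^2 - 15*t + 18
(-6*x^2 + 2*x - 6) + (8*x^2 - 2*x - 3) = 2*x^2 - 9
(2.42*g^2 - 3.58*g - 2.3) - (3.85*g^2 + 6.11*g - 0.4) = -1.43*g^2 - 9.69*g - 1.9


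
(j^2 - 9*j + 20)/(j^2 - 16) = (j - 5)/(j + 4)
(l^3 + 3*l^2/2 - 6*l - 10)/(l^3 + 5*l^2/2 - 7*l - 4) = (2*l^3 + 3*l^2 - 12*l - 20)/(2*l^3 + 5*l^2 - 14*l - 8)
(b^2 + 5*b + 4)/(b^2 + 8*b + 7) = (b + 4)/(b + 7)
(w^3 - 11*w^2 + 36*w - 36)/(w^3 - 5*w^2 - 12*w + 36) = (w - 3)/(w + 3)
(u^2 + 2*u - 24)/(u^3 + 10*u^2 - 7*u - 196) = (u + 6)/(u^2 + 14*u + 49)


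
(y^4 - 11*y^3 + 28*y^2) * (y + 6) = y^5 - 5*y^4 - 38*y^3 + 168*y^2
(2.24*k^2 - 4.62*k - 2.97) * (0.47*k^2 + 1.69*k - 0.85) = 1.0528*k^4 + 1.6142*k^3 - 11.1077*k^2 - 1.0923*k + 2.5245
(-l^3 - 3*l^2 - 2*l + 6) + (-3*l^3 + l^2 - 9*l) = -4*l^3 - 2*l^2 - 11*l + 6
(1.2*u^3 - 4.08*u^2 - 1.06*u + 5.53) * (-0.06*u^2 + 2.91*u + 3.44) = -0.072*u^5 + 3.7368*u^4 - 7.6812*u^3 - 17.4516*u^2 + 12.4459*u + 19.0232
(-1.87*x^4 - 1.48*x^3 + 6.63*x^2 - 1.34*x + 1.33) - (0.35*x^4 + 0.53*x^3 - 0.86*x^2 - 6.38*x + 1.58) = -2.22*x^4 - 2.01*x^3 + 7.49*x^2 + 5.04*x - 0.25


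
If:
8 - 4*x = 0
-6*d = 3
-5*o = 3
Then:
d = -1/2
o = -3/5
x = 2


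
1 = 1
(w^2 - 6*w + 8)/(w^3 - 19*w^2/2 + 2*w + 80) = 2*(w - 2)/(2*w^2 - 11*w - 40)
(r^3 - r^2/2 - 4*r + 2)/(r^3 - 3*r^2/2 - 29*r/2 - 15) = (2*r^2 - 5*r + 2)/(2*r^2 - 7*r - 15)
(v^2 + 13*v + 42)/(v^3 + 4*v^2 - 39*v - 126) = (v + 6)/(v^2 - 3*v - 18)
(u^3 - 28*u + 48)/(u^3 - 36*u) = (u^2 - 6*u + 8)/(u*(u - 6))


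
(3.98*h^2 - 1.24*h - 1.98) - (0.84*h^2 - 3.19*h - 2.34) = 3.14*h^2 + 1.95*h + 0.36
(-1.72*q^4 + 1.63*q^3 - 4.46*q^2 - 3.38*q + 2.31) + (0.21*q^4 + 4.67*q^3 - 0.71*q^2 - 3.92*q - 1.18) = -1.51*q^4 + 6.3*q^3 - 5.17*q^2 - 7.3*q + 1.13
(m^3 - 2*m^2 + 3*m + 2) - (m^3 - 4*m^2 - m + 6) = 2*m^2 + 4*m - 4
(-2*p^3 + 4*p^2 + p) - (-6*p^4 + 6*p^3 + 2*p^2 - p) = 6*p^4 - 8*p^3 + 2*p^2 + 2*p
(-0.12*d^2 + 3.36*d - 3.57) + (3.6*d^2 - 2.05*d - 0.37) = 3.48*d^2 + 1.31*d - 3.94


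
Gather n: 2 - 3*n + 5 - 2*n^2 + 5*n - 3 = -2*n^2 + 2*n + 4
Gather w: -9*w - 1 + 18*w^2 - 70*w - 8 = 18*w^2 - 79*w - 9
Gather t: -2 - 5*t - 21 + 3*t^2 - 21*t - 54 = 3*t^2 - 26*t - 77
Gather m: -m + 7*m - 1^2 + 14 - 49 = 6*m - 36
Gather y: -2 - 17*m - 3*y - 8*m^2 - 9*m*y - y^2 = -8*m^2 - 17*m - y^2 + y*(-9*m - 3) - 2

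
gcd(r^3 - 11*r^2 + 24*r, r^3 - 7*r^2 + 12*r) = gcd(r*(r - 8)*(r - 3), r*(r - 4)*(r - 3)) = r^2 - 3*r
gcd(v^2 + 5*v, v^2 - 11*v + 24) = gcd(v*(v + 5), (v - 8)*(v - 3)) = 1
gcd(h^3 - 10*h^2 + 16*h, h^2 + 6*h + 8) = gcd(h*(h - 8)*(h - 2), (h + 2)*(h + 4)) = 1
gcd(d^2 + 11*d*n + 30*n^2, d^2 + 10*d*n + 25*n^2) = d + 5*n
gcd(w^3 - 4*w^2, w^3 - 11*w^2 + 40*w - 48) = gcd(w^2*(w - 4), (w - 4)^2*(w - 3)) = w - 4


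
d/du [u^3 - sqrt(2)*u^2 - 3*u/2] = 3*u^2 - 2*sqrt(2)*u - 3/2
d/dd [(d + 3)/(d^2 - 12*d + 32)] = (d^2 - 12*d - 2*(d - 6)*(d + 3) + 32)/(d^2 - 12*d + 32)^2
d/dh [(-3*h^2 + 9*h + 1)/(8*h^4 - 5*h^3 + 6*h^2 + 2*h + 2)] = (48*h^5 - 231*h^4 + 58*h^3 - 45*h^2 - 24*h + 16)/(64*h^8 - 80*h^7 + 121*h^6 - 28*h^5 + 48*h^4 + 4*h^3 + 28*h^2 + 8*h + 4)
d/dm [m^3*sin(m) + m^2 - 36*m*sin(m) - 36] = m^3*cos(m) + 3*m^2*sin(m) - 36*m*cos(m) + 2*m - 36*sin(m)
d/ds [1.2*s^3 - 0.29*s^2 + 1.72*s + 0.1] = 3.6*s^2 - 0.58*s + 1.72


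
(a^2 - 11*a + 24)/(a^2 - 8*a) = (a - 3)/a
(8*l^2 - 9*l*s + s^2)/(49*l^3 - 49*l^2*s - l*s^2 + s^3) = (-8*l + s)/(-49*l^2 + s^2)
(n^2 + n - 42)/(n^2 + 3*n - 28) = (n - 6)/(n - 4)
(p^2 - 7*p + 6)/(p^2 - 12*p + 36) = (p - 1)/(p - 6)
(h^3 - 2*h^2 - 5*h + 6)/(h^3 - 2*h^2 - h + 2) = (h^2 - h - 6)/(h^2 - h - 2)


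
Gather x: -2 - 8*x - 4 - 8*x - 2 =-16*x - 8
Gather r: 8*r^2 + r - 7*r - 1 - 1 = 8*r^2 - 6*r - 2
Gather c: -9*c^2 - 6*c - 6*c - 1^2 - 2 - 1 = -9*c^2 - 12*c - 4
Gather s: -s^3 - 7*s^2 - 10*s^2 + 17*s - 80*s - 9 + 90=-s^3 - 17*s^2 - 63*s + 81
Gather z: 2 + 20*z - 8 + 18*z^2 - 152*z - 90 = 18*z^2 - 132*z - 96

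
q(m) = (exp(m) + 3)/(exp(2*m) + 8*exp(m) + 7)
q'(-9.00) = 0.00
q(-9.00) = 0.43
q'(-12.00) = 0.00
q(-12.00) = 0.43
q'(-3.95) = -0.01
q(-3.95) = 0.42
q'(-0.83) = -0.08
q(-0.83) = 0.32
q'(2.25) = -0.05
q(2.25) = 0.07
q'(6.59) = -0.00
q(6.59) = 0.00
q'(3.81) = -0.02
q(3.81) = 0.02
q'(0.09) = -0.09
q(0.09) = 0.24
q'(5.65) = -0.00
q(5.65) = 0.00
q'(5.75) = -0.00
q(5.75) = 0.00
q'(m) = (exp(m) + 3)*(-2*exp(2*m) - 8*exp(m))/(exp(2*m) + 8*exp(m) + 7)^2 + exp(m)/(exp(2*m) + 8*exp(m) + 7) = (-2*(exp(m) + 3)*(exp(m) + 4) + exp(2*m) + 8*exp(m) + 7)*exp(m)/(exp(2*m) + 8*exp(m) + 7)^2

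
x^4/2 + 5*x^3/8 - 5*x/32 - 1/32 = (x/2 + 1/4)*(x - 1/2)*(x + 1/4)*(x + 1)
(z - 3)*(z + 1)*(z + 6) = z^3 + 4*z^2 - 15*z - 18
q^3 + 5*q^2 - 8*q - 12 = (q - 2)*(q + 1)*(q + 6)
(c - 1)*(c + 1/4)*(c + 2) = c^3 + 5*c^2/4 - 7*c/4 - 1/2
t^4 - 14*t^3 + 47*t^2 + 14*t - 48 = (t - 8)*(t - 6)*(t - 1)*(t + 1)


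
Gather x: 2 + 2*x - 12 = 2*x - 10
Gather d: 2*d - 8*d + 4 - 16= -6*d - 12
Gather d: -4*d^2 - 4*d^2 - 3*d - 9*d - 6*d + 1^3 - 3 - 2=-8*d^2 - 18*d - 4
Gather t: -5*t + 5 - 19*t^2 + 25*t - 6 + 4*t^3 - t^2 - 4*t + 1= 4*t^3 - 20*t^2 + 16*t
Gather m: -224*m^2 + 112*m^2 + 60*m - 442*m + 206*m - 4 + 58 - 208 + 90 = -112*m^2 - 176*m - 64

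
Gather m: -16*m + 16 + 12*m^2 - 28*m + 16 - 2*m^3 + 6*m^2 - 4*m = -2*m^3 + 18*m^2 - 48*m + 32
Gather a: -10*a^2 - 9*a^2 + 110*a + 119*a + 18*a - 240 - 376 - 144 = -19*a^2 + 247*a - 760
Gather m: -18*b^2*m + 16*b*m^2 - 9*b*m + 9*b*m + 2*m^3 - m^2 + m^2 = -18*b^2*m + 16*b*m^2 + 2*m^3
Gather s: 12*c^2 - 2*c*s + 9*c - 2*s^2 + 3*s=12*c^2 + 9*c - 2*s^2 + s*(3 - 2*c)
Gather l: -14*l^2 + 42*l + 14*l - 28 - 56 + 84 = -14*l^2 + 56*l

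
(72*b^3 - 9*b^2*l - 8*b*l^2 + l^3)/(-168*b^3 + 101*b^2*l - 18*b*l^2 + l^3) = (-3*b - l)/(7*b - l)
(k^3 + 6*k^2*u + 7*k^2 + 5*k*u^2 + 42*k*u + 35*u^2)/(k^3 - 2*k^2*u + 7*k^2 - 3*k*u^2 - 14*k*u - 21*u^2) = (-k - 5*u)/(-k + 3*u)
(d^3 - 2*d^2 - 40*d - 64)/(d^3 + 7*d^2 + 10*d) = (d^2 - 4*d - 32)/(d*(d + 5))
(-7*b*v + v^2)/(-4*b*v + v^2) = (7*b - v)/(4*b - v)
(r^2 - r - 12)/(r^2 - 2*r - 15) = (r - 4)/(r - 5)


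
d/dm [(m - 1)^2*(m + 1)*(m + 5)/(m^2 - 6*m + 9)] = 2*(m^4 - 4*m^3 - 18*m^2 + 20*m + 1)/(m^3 - 9*m^2 + 27*m - 27)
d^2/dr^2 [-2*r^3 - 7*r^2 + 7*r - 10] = -12*r - 14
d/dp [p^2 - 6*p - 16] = 2*p - 6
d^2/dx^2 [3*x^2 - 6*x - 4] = 6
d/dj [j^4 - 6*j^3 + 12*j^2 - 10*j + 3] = 4*j^3 - 18*j^2 + 24*j - 10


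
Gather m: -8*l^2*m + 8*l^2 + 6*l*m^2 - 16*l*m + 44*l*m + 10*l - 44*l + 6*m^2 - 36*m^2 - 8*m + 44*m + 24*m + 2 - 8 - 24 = 8*l^2 - 34*l + m^2*(6*l - 30) + m*(-8*l^2 + 28*l + 60) - 30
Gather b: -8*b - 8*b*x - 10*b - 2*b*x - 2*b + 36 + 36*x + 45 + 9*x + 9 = b*(-10*x - 20) + 45*x + 90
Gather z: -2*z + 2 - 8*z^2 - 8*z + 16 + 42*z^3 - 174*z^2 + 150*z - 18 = 42*z^3 - 182*z^2 + 140*z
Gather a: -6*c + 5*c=-c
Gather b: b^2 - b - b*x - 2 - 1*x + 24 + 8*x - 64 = b^2 + b*(-x - 1) + 7*x - 42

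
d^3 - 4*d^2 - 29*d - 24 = (d - 8)*(d + 1)*(d + 3)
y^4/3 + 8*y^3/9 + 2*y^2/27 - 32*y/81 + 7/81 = (y/3 + 1/3)*(y - 1/3)^2*(y + 7/3)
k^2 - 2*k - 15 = (k - 5)*(k + 3)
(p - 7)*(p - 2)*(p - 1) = p^3 - 10*p^2 + 23*p - 14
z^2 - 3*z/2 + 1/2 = (z - 1)*(z - 1/2)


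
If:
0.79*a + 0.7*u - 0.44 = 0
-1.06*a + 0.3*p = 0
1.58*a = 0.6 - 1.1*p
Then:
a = 0.11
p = 0.39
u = 0.50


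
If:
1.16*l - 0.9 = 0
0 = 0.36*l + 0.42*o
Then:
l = 0.78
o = -0.67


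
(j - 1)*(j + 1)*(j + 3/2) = j^3 + 3*j^2/2 - j - 3/2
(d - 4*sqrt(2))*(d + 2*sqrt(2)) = d^2 - 2*sqrt(2)*d - 16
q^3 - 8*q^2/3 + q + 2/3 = (q - 2)*(q - 1)*(q + 1/3)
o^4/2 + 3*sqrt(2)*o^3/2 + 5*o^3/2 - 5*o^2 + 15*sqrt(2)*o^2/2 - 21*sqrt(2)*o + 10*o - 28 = (o/2 + sqrt(2))*(o - 2)*(o + 7)*(o + sqrt(2))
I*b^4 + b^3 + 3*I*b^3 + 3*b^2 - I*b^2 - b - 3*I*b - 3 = (b - 1)*(b + 3)*(b - I)*(I*b + I)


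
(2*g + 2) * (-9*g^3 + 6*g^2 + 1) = -18*g^4 - 6*g^3 + 12*g^2 + 2*g + 2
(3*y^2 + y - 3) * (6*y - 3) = 18*y^3 - 3*y^2 - 21*y + 9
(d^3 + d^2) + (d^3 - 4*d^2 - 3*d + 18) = 2*d^3 - 3*d^2 - 3*d + 18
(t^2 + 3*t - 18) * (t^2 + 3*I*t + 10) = t^4 + 3*t^3 + 3*I*t^3 - 8*t^2 + 9*I*t^2 + 30*t - 54*I*t - 180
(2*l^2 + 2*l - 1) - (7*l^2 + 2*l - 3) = 2 - 5*l^2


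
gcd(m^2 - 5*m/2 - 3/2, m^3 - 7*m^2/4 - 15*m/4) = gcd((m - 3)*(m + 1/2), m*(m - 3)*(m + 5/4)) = m - 3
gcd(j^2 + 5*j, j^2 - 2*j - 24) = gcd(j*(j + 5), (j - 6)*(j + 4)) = 1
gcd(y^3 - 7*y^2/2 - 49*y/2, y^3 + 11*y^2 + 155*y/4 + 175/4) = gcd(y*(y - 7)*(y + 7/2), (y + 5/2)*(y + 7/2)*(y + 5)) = y + 7/2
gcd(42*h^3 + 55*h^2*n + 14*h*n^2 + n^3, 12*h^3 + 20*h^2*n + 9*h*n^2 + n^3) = 6*h^2 + 7*h*n + n^2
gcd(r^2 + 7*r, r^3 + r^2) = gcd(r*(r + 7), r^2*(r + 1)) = r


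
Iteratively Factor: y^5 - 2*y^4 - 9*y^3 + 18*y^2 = (y + 3)*(y^4 - 5*y^3 + 6*y^2) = y*(y + 3)*(y^3 - 5*y^2 + 6*y) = y^2*(y + 3)*(y^2 - 5*y + 6) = y^2*(y - 2)*(y + 3)*(y - 3)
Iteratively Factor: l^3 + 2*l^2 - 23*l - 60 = (l + 4)*(l^2 - 2*l - 15) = (l - 5)*(l + 4)*(l + 3)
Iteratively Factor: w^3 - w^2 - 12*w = (w - 4)*(w^2 + 3*w) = w*(w - 4)*(w + 3)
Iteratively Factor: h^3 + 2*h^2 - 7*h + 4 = (h + 4)*(h^2 - 2*h + 1) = (h - 1)*(h + 4)*(h - 1)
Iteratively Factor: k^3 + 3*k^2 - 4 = (k + 2)*(k^2 + k - 2) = (k - 1)*(k + 2)*(k + 2)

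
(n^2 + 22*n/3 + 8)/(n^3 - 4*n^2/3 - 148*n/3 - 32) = (3*n + 4)/(3*n^2 - 22*n - 16)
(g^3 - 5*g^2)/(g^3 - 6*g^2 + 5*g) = g/(g - 1)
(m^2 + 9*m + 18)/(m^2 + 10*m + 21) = (m + 6)/(m + 7)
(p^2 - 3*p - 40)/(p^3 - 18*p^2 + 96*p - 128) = (p + 5)/(p^2 - 10*p + 16)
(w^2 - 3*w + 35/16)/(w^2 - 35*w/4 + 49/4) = (w - 5/4)/(w - 7)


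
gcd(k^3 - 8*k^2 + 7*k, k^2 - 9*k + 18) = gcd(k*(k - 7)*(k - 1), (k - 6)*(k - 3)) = 1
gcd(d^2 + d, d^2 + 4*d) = d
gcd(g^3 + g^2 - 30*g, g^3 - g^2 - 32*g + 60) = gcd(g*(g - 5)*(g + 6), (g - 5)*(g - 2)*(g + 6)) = g^2 + g - 30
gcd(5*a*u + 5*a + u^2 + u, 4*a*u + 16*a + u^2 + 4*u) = 1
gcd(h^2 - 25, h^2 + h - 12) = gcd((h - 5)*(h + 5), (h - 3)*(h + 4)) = 1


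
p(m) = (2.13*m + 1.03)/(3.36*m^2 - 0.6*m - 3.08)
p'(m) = (0.6 - 6.72*m)*(2.13*m + 1.03)/(3.36*m^2 - 0.6*m - 3.08)^2 + 2.13/(3.36*m^2 - 0.6*m - 3.08)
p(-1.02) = -1.11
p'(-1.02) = -5.99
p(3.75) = 0.22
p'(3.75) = -0.08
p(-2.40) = -0.23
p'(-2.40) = -0.10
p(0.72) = -1.45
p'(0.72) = -4.67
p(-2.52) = -0.22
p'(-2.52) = -0.09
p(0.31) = -0.57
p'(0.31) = -1.01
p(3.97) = 0.20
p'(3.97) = -0.06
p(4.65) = 0.16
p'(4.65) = -0.04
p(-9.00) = -0.07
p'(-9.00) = -0.01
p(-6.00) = -0.10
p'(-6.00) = -0.02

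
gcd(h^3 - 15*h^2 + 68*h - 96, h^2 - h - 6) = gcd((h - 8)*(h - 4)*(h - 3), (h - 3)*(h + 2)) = h - 3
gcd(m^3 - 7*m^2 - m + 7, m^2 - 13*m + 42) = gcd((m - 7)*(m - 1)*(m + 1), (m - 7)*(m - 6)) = m - 7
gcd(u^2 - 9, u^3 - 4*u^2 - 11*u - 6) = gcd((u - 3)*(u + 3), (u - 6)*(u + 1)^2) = 1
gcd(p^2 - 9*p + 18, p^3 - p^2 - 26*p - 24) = p - 6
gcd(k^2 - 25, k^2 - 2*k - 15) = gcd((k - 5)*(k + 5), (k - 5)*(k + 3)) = k - 5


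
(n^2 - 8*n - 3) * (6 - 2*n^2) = -2*n^4 + 16*n^3 + 12*n^2 - 48*n - 18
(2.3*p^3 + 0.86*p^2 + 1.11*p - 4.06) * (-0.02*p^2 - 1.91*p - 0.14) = -0.046*p^5 - 4.4102*p^4 - 1.9868*p^3 - 2.1593*p^2 + 7.5992*p + 0.5684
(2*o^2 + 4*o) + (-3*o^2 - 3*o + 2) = -o^2 + o + 2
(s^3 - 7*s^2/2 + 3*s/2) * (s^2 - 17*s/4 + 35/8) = s^5 - 31*s^4/4 + 83*s^3/4 - 347*s^2/16 + 105*s/16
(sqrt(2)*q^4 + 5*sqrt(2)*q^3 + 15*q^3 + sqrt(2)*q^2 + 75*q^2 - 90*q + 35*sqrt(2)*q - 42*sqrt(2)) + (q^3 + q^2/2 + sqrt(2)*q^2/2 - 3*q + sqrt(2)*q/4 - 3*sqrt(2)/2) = sqrt(2)*q^4 + 5*sqrt(2)*q^3 + 16*q^3 + 3*sqrt(2)*q^2/2 + 151*q^2/2 - 93*q + 141*sqrt(2)*q/4 - 87*sqrt(2)/2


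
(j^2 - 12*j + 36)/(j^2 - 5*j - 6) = (j - 6)/(j + 1)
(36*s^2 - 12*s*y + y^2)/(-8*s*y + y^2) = (-36*s^2 + 12*s*y - y^2)/(y*(8*s - y))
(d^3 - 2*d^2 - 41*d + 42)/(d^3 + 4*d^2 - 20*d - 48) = (d^2 - 8*d + 7)/(d^2 - 2*d - 8)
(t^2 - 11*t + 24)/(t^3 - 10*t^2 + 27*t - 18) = (t - 8)/(t^2 - 7*t + 6)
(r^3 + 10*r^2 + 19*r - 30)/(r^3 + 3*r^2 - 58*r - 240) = (r - 1)/(r - 8)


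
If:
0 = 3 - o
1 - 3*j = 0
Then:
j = 1/3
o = 3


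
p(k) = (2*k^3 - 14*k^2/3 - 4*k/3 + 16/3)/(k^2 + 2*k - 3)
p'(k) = (-2*k - 2)*(2*k^3 - 14*k^2/3 - 4*k/3 + 16/3)/(k^2 + 2*k - 3)^2 + (6*k^2 - 28*k/3 - 4/3)/(k^2 + 2*k - 3)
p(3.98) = 2.51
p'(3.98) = 1.52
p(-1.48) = 2.49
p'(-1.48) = -7.43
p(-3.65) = -49.37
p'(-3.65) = -49.30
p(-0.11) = -1.69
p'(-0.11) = -0.86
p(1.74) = -0.17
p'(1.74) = 0.43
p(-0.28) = -1.52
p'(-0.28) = -1.13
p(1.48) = -0.18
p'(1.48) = -0.53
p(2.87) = 0.94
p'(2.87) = 1.28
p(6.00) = 5.81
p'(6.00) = 1.72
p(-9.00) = -30.31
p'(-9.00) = 1.39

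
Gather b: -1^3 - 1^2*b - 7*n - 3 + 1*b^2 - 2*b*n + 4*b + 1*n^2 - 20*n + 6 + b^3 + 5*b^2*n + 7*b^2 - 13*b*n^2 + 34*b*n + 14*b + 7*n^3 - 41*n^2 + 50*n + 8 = b^3 + b^2*(5*n + 8) + b*(-13*n^2 + 32*n + 17) + 7*n^3 - 40*n^2 + 23*n + 10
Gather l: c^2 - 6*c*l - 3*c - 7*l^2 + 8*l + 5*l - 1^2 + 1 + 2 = c^2 - 3*c - 7*l^2 + l*(13 - 6*c) + 2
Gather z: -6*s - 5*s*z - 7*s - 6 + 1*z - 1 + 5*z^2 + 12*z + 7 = -13*s + 5*z^2 + z*(13 - 5*s)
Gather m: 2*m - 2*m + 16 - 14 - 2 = 0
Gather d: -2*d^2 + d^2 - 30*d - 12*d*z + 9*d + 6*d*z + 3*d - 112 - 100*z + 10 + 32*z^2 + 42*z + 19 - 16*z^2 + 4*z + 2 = -d^2 + d*(-6*z - 18) + 16*z^2 - 54*z - 81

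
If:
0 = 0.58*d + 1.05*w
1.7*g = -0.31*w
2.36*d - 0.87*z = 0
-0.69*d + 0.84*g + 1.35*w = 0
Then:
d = 0.00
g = 0.00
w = 0.00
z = 0.00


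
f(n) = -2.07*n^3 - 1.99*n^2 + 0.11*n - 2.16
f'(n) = -6.21*n^2 - 3.98*n + 0.11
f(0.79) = -4.34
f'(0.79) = -6.91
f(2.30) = -37.62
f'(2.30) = -41.89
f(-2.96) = 33.76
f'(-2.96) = -42.52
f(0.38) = -2.52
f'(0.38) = -2.30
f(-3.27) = 48.58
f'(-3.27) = -53.28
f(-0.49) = -2.45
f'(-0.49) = 0.57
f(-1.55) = 0.60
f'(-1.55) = -8.64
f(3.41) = -107.00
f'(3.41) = -85.67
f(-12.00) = 3286.92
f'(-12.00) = -846.37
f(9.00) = -1671.39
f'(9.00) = -538.72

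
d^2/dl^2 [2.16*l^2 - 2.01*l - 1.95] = 4.32000000000000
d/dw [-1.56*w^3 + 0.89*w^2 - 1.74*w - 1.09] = -4.68*w^2 + 1.78*w - 1.74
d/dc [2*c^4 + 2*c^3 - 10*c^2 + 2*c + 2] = 8*c^3 + 6*c^2 - 20*c + 2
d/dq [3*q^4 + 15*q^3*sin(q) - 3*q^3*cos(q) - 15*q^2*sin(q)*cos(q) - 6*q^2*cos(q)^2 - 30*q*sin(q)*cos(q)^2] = 3*q^3*sin(q) + 15*q^3*cos(q) + 12*q^3 + 45*q^2*sin(q) + 6*q^2*sin(2*q) - 9*q^2*cos(q) - 15*q^2*cos(2*q) - 15*q*sin(2*q) - 15*q*cos(q)/2 - 6*q*cos(2*q) - 45*q*cos(3*q)/2 - 6*q - 15*sin(q)/2 - 15*sin(3*q)/2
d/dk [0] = 0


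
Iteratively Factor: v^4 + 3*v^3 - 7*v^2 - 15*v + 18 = (v - 1)*(v^3 + 4*v^2 - 3*v - 18) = (v - 2)*(v - 1)*(v^2 + 6*v + 9) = (v - 2)*(v - 1)*(v + 3)*(v + 3)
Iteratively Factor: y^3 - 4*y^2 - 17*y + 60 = (y - 5)*(y^2 + y - 12) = (y - 5)*(y - 3)*(y + 4)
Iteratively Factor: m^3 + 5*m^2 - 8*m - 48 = (m - 3)*(m^2 + 8*m + 16) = (m - 3)*(m + 4)*(m + 4)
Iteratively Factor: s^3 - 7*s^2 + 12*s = (s - 4)*(s^2 - 3*s) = (s - 4)*(s - 3)*(s)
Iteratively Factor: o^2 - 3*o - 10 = (o + 2)*(o - 5)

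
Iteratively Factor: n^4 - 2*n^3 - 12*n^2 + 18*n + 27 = (n - 3)*(n^3 + n^2 - 9*n - 9) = (n - 3)^2*(n^2 + 4*n + 3) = (n - 3)^2*(n + 1)*(n + 3)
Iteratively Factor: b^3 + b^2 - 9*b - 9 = (b + 1)*(b^2 - 9) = (b - 3)*(b + 1)*(b + 3)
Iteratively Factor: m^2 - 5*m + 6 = (m - 2)*(m - 3)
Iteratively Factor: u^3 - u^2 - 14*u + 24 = (u + 4)*(u^2 - 5*u + 6) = (u - 2)*(u + 4)*(u - 3)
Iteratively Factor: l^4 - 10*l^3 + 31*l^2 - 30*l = (l - 5)*(l^3 - 5*l^2 + 6*l) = (l - 5)*(l - 2)*(l^2 - 3*l) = (l - 5)*(l - 3)*(l - 2)*(l)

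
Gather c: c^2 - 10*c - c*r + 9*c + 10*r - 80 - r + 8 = c^2 + c*(-r - 1) + 9*r - 72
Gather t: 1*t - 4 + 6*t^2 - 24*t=6*t^2 - 23*t - 4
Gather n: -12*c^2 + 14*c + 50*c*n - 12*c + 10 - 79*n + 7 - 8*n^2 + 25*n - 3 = -12*c^2 + 2*c - 8*n^2 + n*(50*c - 54) + 14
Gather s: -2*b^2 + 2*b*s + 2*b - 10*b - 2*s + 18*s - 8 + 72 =-2*b^2 - 8*b + s*(2*b + 16) + 64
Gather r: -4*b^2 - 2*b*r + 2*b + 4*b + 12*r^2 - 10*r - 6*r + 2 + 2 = -4*b^2 + 6*b + 12*r^2 + r*(-2*b - 16) + 4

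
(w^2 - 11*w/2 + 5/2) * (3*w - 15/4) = 3*w^3 - 81*w^2/4 + 225*w/8 - 75/8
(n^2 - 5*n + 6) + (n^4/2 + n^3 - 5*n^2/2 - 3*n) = n^4/2 + n^3 - 3*n^2/2 - 8*n + 6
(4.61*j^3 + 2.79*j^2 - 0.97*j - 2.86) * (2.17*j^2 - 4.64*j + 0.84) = 10.0037*j^5 - 15.3361*j^4 - 11.1781*j^3 + 0.6382*j^2 + 12.4556*j - 2.4024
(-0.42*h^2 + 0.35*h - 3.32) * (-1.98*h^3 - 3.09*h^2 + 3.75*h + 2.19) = 0.8316*h^5 + 0.6048*h^4 + 3.9171*h^3 + 10.6515*h^2 - 11.6835*h - 7.2708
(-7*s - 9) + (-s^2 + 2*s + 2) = -s^2 - 5*s - 7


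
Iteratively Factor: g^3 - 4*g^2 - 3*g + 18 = (g - 3)*(g^2 - g - 6) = (g - 3)^2*(g + 2)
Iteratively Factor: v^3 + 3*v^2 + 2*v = (v)*(v^2 + 3*v + 2) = v*(v + 1)*(v + 2)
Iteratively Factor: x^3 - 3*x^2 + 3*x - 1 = (x - 1)*(x^2 - 2*x + 1) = (x - 1)^2*(x - 1)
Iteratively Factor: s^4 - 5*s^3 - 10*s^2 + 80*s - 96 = (s - 4)*(s^3 - s^2 - 14*s + 24) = (s - 4)*(s - 2)*(s^2 + s - 12) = (s - 4)*(s - 3)*(s - 2)*(s + 4)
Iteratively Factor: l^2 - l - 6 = (l + 2)*(l - 3)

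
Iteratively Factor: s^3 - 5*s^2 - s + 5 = (s - 5)*(s^2 - 1) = (s - 5)*(s - 1)*(s + 1)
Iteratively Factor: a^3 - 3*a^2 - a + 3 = (a + 1)*(a^2 - 4*a + 3) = (a - 3)*(a + 1)*(a - 1)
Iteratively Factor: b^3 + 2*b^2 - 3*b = (b + 3)*(b^2 - b) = (b - 1)*(b + 3)*(b)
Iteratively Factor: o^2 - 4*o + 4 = (o - 2)*(o - 2)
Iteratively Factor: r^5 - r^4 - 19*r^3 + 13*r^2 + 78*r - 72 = (r - 2)*(r^4 + r^3 - 17*r^2 - 21*r + 36) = (r - 2)*(r + 3)*(r^3 - 2*r^2 - 11*r + 12) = (r - 2)*(r - 1)*(r + 3)*(r^2 - r - 12) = (r - 4)*(r - 2)*(r - 1)*(r + 3)*(r + 3)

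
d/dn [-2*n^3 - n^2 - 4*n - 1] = -6*n^2 - 2*n - 4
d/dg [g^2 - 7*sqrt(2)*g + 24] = 2*g - 7*sqrt(2)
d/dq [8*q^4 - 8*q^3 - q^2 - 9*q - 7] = 32*q^3 - 24*q^2 - 2*q - 9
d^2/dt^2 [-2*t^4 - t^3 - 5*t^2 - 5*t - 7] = -24*t^2 - 6*t - 10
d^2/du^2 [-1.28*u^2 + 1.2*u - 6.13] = -2.56000000000000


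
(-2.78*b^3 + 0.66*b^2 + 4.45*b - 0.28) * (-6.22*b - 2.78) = 17.2916*b^4 + 3.6232*b^3 - 29.5138*b^2 - 10.6294*b + 0.7784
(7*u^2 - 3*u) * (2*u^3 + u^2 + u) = 14*u^5 + u^4 + 4*u^3 - 3*u^2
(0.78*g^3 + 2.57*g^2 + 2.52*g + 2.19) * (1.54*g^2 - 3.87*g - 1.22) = 1.2012*g^5 + 0.9392*g^4 - 7.0167*g^3 - 9.5152*g^2 - 11.5497*g - 2.6718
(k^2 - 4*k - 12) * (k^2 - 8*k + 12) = k^4 - 12*k^3 + 32*k^2 + 48*k - 144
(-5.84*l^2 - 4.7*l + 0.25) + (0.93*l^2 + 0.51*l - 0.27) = -4.91*l^2 - 4.19*l - 0.02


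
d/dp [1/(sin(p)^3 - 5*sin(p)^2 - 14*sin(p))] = (-3*cos(p) + 10/tan(p) + 14*cos(p)/sin(p)^2)/((sin(p) - 7)^2*(sin(p) + 2)^2)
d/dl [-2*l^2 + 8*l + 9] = 8 - 4*l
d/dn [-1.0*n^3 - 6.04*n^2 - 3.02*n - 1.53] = -3.0*n^2 - 12.08*n - 3.02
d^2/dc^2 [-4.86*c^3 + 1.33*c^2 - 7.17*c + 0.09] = 2.66 - 29.16*c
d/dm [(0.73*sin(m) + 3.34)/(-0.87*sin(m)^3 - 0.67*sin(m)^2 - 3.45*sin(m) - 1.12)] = (1.2702*sin(m)^3 + 9.2065*sin(m)^2 + 4.4756*sin(m) + 10.7054)*cos(m)/(0.7569*sin(m)^6 + 1.1658*sin(m)^5 + 6.4519*sin(m)^4 + 6.5718*sin(m)^3 + 13.4033*sin(m)^2 + 7.728*sin(m) + 1.2544)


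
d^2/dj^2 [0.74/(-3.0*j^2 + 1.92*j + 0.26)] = (-13.32*j^2 + 8.5248*j + 0.74*(6.0*j - 1.92)*(12.0*j - 3.84) + 1.1544)/(-3.0*j^2 + 1.92*j + 0.26)^3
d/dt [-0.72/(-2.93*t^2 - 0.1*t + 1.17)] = (-4.2192*t - 0.072)/(2.93*t^2 + 0.1*t - 1.17)^2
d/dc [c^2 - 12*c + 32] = 2*c - 12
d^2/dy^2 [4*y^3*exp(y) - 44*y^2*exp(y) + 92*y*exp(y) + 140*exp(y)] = 4*(y^3 - 5*y^2 - 15*y + 59)*exp(y)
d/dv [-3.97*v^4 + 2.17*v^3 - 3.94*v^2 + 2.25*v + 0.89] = -15.88*v^3 + 6.51*v^2 - 7.88*v + 2.25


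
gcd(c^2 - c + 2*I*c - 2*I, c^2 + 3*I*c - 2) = c + 2*I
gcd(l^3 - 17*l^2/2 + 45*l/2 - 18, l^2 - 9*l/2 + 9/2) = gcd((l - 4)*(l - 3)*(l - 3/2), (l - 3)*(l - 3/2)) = l^2 - 9*l/2 + 9/2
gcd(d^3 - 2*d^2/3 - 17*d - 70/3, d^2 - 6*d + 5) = d - 5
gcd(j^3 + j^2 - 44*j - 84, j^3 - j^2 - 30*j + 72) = j + 6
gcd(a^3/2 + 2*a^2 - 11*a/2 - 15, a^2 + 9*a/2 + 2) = 1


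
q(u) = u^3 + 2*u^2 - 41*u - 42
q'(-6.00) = 43.00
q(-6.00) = 60.00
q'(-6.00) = 43.00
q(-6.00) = 60.00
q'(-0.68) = -42.33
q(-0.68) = -13.51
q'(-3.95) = -9.99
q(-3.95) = 89.53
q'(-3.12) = -24.28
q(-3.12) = 75.02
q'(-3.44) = -19.26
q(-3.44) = 82.00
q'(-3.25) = -22.31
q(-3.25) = 78.05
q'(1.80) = -24.08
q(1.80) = -103.49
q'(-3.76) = -13.63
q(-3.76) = 87.28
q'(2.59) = -10.52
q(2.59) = -117.40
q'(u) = 3*u^2 + 4*u - 41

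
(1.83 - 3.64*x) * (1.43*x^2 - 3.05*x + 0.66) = -5.2052*x^3 + 13.7189*x^2 - 7.9839*x + 1.2078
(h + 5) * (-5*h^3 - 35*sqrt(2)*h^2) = -5*h^4 - 35*sqrt(2)*h^3 - 25*h^3 - 175*sqrt(2)*h^2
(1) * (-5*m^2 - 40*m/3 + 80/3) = -5*m^2 - 40*m/3 + 80/3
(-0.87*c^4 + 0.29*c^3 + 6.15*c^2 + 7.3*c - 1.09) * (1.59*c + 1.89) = -1.3833*c^5 - 1.1832*c^4 + 10.3266*c^3 + 23.2305*c^2 + 12.0639*c - 2.0601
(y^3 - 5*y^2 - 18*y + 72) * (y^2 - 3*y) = y^5 - 8*y^4 - 3*y^3 + 126*y^2 - 216*y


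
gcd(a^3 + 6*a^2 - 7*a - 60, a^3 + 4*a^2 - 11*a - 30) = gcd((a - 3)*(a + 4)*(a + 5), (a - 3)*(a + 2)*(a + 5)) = a^2 + 2*a - 15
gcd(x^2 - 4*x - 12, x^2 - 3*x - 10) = x + 2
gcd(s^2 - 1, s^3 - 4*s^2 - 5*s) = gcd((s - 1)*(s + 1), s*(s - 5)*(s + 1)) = s + 1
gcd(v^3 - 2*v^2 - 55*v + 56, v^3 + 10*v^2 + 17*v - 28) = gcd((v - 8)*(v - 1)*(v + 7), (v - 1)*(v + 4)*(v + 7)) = v^2 + 6*v - 7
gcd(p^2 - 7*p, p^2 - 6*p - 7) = p - 7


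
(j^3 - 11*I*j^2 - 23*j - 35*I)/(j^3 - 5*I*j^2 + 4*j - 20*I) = (j^2 - 6*I*j + 7)/(j^2 + 4)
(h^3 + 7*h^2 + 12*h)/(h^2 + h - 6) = h*(h + 4)/(h - 2)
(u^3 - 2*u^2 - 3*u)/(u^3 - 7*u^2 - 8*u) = (u - 3)/(u - 8)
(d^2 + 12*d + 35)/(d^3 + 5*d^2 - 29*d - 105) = (d + 5)/(d^2 - 2*d - 15)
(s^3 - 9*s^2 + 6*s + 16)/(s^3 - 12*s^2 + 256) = (s^2 - s - 2)/(s^2 - 4*s - 32)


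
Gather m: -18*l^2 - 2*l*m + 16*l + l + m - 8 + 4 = -18*l^2 + 17*l + m*(1 - 2*l) - 4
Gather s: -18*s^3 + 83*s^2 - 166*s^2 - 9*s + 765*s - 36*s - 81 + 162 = -18*s^3 - 83*s^2 + 720*s + 81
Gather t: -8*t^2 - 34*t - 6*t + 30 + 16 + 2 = -8*t^2 - 40*t + 48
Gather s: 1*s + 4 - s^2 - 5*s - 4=-s^2 - 4*s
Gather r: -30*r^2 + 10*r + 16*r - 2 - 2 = -30*r^2 + 26*r - 4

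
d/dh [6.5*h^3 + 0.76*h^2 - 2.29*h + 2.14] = 19.5*h^2 + 1.52*h - 2.29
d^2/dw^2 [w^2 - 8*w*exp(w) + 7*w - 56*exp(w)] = -8*w*exp(w) - 72*exp(w) + 2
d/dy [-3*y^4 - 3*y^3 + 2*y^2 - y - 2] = -12*y^3 - 9*y^2 + 4*y - 1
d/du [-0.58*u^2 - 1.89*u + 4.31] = -1.16*u - 1.89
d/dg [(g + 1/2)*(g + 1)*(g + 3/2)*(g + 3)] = 4*g^3 + 18*g^2 + 47*g/2 + 9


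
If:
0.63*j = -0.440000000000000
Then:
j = -0.70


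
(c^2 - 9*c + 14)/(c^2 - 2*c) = (c - 7)/c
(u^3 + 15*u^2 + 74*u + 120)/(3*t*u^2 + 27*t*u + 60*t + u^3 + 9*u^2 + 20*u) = (u + 6)/(3*t + u)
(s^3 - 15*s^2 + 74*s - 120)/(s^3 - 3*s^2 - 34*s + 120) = (s - 6)/(s + 6)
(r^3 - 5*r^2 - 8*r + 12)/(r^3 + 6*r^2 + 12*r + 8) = (r^2 - 7*r + 6)/(r^2 + 4*r + 4)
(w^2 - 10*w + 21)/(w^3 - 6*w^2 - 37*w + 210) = (w - 3)/(w^2 + w - 30)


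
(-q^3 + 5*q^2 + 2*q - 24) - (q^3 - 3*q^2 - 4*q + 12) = -2*q^3 + 8*q^2 + 6*q - 36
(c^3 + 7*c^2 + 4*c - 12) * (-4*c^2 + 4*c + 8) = -4*c^5 - 24*c^4 + 20*c^3 + 120*c^2 - 16*c - 96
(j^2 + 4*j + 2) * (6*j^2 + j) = 6*j^4 + 25*j^3 + 16*j^2 + 2*j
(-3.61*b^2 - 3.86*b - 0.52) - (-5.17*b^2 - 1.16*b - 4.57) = 1.56*b^2 - 2.7*b + 4.05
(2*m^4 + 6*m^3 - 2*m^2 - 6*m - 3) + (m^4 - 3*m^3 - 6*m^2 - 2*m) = 3*m^4 + 3*m^3 - 8*m^2 - 8*m - 3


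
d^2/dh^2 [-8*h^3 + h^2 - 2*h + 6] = 2 - 48*h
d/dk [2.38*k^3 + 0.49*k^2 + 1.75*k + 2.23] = 7.14*k^2 + 0.98*k + 1.75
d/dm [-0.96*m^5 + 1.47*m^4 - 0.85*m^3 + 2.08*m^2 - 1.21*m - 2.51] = -4.8*m^4 + 5.88*m^3 - 2.55*m^2 + 4.16*m - 1.21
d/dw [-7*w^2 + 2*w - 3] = 2 - 14*w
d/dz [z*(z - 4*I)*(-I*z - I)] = -3*I*z^2 - 2*z*(4 + I) - 4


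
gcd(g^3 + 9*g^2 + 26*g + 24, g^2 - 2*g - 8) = g + 2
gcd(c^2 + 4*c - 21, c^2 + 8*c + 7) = c + 7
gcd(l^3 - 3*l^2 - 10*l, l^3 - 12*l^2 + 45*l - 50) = l - 5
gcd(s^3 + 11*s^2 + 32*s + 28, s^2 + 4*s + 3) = 1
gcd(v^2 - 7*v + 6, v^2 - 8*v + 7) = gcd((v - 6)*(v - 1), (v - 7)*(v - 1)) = v - 1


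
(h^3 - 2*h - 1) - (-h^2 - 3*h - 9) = h^3 + h^2 + h + 8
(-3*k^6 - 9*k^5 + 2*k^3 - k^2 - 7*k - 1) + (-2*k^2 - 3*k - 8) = -3*k^6 - 9*k^5 + 2*k^3 - 3*k^2 - 10*k - 9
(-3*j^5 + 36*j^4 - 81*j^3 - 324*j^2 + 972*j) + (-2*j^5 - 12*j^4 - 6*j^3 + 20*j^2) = -5*j^5 + 24*j^4 - 87*j^3 - 304*j^2 + 972*j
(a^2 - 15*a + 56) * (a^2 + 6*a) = a^4 - 9*a^3 - 34*a^2 + 336*a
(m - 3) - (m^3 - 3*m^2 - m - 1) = -m^3 + 3*m^2 + 2*m - 2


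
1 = 1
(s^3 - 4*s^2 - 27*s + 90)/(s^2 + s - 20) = (s^2 - 9*s + 18)/(s - 4)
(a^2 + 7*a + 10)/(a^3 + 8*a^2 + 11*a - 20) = (a + 2)/(a^2 + 3*a - 4)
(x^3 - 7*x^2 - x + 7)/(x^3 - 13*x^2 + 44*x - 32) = (x^2 - 6*x - 7)/(x^2 - 12*x + 32)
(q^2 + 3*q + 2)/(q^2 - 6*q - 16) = (q + 1)/(q - 8)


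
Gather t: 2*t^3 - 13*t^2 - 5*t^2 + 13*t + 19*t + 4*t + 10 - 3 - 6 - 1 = 2*t^3 - 18*t^2 + 36*t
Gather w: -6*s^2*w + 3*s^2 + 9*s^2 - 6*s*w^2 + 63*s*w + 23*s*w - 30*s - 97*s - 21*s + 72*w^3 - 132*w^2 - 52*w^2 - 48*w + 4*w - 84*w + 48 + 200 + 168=12*s^2 - 148*s + 72*w^3 + w^2*(-6*s - 184) + w*(-6*s^2 + 86*s - 128) + 416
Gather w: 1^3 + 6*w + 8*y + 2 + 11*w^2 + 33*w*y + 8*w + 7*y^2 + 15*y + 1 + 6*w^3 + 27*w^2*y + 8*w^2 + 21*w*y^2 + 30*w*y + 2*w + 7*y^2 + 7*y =6*w^3 + w^2*(27*y + 19) + w*(21*y^2 + 63*y + 16) + 14*y^2 + 30*y + 4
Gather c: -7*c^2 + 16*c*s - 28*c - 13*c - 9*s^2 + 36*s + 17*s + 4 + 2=-7*c^2 + c*(16*s - 41) - 9*s^2 + 53*s + 6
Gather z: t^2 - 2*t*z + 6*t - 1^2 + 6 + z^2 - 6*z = t^2 + 6*t + z^2 + z*(-2*t - 6) + 5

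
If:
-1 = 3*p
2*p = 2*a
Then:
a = -1/3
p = -1/3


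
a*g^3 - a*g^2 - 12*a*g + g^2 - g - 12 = (g - 4)*(g + 3)*(a*g + 1)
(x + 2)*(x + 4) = x^2 + 6*x + 8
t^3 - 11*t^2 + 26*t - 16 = (t - 8)*(t - 2)*(t - 1)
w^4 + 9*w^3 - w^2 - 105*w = w*(w - 3)*(w + 5)*(w + 7)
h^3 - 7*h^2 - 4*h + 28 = (h - 7)*(h - 2)*(h + 2)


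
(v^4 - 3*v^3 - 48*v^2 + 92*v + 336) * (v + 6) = v^5 + 3*v^4 - 66*v^3 - 196*v^2 + 888*v + 2016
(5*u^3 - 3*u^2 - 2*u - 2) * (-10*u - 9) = -50*u^4 - 15*u^3 + 47*u^2 + 38*u + 18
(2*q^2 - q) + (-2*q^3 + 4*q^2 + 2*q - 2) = -2*q^3 + 6*q^2 + q - 2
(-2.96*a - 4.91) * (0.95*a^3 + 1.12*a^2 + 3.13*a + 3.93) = -2.812*a^4 - 7.9797*a^3 - 14.764*a^2 - 27.0011*a - 19.2963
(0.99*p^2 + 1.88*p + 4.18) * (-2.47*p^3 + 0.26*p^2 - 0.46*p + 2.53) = -2.4453*p^5 - 4.3862*p^4 - 10.2912*p^3 + 2.7267*p^2 + 2.8336*p + 10.5754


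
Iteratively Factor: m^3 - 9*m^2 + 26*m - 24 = (m - 3)*(m^2 - 6*m + 8) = (m - 4)*(m - 3)*(m - 2)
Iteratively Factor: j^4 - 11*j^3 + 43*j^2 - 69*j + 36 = (j - 1)*(j^3 - 10*j^2 + 33*j - 36) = (j - 3)*(j - 1)*(j^2 - 7*j + 12) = (j - 4)*(j - 3)*(j - 1)*(j - 3)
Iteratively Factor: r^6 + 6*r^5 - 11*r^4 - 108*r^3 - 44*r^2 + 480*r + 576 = (r - 3)*(r^5 + 9*r^4 + 16*r^3 - 60*r^2 - 224*r - 192) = (r - 3)*(r + 4)*(r^4 + 5*r^3 - 4*r^2 - 44*r - 48) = (r - 3)^2*(r + 4)*(r^3 + 8*r^2 + 20*r + 16) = (r - 3)^2*(r + 2)*(r + 4)*(r^2 + 6*r + 8) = (r - 3)^2*(r + 2)*(r + 4)^2*(r + 2)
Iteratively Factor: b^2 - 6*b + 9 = (b - 3)*(b - 3)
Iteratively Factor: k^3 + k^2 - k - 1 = (k - 1)*(k^2 + 2*k + 1) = (k - 1)*(k + 1)*(k + 1)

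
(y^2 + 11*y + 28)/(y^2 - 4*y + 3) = (y^2 + 11*y + 28)/(y^2 - 4*y + 3)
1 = 1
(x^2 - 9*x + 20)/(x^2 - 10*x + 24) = (x - 5)/(x - 6)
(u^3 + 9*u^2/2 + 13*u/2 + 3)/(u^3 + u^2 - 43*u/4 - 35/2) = 2*(2*u^2 + 5*u + 3)/(4*u^2 - 4*u - 35)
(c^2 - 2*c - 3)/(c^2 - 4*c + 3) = (c + 1)/(c - 1)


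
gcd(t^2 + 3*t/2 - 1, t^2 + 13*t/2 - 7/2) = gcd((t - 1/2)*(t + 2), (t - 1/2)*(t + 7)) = t - 1/2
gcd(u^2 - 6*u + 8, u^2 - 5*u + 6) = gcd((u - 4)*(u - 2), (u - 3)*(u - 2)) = u - 2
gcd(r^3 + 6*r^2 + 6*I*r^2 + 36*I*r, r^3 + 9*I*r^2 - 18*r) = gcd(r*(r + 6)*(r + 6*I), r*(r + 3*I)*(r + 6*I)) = r^2 + 6*I*r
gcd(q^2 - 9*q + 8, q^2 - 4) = 1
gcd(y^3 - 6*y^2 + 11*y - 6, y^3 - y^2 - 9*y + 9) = y^2 - 4*y + 3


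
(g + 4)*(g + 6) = g^2 + 10*g + 24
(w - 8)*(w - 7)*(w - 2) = w^3 - 17*w^2 + 86*w - 112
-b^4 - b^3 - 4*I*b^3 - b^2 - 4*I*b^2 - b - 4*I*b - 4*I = (b - I)*(b + 4*I)*(-I*b + 1)*(-I*b - I)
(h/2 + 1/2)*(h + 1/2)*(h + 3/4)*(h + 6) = h^4/2 + 33*h^3/8 + 121*h^2/16 + 81*h/16 + 9/8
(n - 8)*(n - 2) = n^2 - 10*n + 16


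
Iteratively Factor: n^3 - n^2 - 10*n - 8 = (n + 1)*(n^2 - 2*n - 8) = (n + 1)*(n + 2)*(n - 4)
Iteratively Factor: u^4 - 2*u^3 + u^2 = (u - 1)*(u^3 - u^2) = u*(u - 1)*(u^2 - u) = u^2*(u - 1)*(u - 1)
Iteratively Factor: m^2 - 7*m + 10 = (m - 2)*(m - 5)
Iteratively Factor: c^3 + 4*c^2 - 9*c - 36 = (c - 3)*(c^2 + 7*c + 12) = (c - 3)*(c + 4)*(c + 3)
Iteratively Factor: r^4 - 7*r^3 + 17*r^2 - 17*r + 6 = (r - 1)*(r^3 - 6*r^2 + 11*r - 6) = (r - 3)*(r - 1)*(r^2 - 3*r + 2) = (r - 3)*(r - 1)^2*(r - 2)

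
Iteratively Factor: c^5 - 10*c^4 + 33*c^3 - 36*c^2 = (c)*(c^4 - 10*c^3 + 33*c^2 - 36*c) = c*(c - 3)*(c^3 - 7*c^2 + 12*c) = c*(c - 4)*(c - 3)*(c^2 - 3*c) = c*(c - 4)*(c - 3)^2*(c)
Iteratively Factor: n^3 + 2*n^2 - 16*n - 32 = (n - 4)*(n^2 + 6*n + 8) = (n - 4)*(n + 2)*(n + 4)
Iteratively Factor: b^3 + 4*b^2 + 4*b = (b + 2)*(b^2 + 2*b) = b*(b + 2)*(b + 2)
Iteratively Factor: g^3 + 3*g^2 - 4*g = (g - 1)*(g^2 + 4*g) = (g - 1)*(g + 4)*(g)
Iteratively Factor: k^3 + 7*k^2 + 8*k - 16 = (k - 1)*(k^2 + 8*k + 16) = (k - 1)*(k + 4)*(k + 4)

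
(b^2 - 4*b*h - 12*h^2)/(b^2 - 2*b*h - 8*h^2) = (b - 6*h)/(b - 4*h)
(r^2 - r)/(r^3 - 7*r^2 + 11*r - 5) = r/(r^2 - 6*r + 5)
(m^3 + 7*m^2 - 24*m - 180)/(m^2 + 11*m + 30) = (m^2 + m - 30)/(m + 5)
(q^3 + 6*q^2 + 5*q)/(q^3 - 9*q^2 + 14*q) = (q^2 + 6*q + 5)/(q^2 - 9*q + 14)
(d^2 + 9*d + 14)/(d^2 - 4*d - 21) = (d^2 + 9*d + 14)/(d^2 - 4*d - 21)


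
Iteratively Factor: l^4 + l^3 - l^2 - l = (l - 1)*(l^3 + 2*l^2 + l) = l*(l - 1)*(l^2 + 2*l + 1) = l*(l - 1)*(l + 1)*(l + 1)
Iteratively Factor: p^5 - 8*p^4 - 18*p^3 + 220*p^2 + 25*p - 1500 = (p - 5)*(p^4 - 3*p^3 - 33*p^2 + 55*p + 300) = (p - 5)^2*(p^3 + 2*p^2 - 23*p - 60) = (p - 5)^2*(p + 3)*(p^2 - p - 20) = (p - 5)^2*(p + 3)*(p + 4)*(p - 5)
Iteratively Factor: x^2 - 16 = (x - 4)*(x + 4)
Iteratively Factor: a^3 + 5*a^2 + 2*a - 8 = (a - 1)*(a^2 + 6*a + 8) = (a - 1)*(a + 4)*(a + 2)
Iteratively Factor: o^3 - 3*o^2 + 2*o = (o - 1)*(o^2 - 2*o) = o*(o - 1)*(o - 2)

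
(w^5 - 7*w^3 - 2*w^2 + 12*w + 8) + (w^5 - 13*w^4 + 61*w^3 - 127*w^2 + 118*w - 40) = 2*w^5 - 13*w^4 + 54*w^3 - 129*w^2 + 130*w - 32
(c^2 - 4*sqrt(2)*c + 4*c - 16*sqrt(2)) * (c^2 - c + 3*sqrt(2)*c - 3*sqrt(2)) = c^4 - sqrt(2)*c^3 + 3*c^3 - 28*c^2 - 3*sqrt(2)*c^2 - 72*c + 4*sqrt(2)*c + 96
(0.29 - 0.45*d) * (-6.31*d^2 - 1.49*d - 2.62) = 2.8395*d^3 - 1.1594*d^2 + 0.7469*d - 0.7598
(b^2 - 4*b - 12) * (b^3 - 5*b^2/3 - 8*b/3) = b^5 - 17*b^4/3 - 8*b^3 + 92*b^2/3 + 32*b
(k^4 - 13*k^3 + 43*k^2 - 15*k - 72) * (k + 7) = k^5 - 6*k^4 - 48*k^3 + 286*k^2 - 177*k - 504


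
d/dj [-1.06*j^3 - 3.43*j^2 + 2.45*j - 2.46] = -3.18*j^2 - 6.86*j + 2.45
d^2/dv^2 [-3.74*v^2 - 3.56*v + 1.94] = -7.48000000000000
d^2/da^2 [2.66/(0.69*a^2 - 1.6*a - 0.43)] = (2.532852*a^2 - 5.87328*a - 2.66*(1.38*a - 1.6)*(2.76*a - 3.2) - 1.578444)/(-0.69*a^2 + 1.6*a + 0.43)^3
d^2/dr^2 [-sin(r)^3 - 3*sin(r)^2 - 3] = 3*sin(r)/4 - 9*sin(3*r)/4 - 6*cos(2*r)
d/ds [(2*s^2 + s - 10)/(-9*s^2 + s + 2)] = (11*s^2 - 172*s + 12)/(81*s^4 - 18*s^3 - 35*s^2 + 4*s + 4)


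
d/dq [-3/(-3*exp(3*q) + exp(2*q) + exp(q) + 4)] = (-27*exp(2*q) + 6*exp(q) + 3)*exp(q)/(-3*exp(3*q) + exp(2*q) + exp(q) + 4)^2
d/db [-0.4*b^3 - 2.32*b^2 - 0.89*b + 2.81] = -1.2*b^2 - 4.64*b - 0.89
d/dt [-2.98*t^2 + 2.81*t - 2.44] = 2.81 - 5.96*t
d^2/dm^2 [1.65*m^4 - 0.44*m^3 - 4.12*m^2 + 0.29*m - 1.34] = 19.8*m^2 - 2.64*m - 8.24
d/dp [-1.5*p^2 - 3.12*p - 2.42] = -3.0*p - 3.12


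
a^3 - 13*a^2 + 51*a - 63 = (a - 7)*(a - 3)^2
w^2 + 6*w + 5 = (w + 1)*(w + 5)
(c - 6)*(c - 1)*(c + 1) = c^3 - 6*c^2 - c + 6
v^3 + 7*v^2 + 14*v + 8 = (v + 1)*(v + 2)*(v + 4)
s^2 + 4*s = s*(s + 4)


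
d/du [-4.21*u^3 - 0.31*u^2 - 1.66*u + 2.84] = -12.63*u^2 - 0.62*u - 1.66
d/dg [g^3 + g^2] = g*(3*g + 2)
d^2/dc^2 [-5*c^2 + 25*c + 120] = -10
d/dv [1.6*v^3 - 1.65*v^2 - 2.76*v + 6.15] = 4.8*v^2 - 3.3*v - 2.76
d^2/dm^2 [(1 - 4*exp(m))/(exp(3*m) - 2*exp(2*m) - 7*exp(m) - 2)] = (-16*exp(6*m) + 33*exp(5*m) - 150*exp(4*m) - 46*exp(3*m) + 156*exp(2*m) + 89*exp(m) - 30)*exp(m)/(exp(9*m) - 6*exp(8*m) - 9*exp(7*m) + 70*exp(6*m) + 87*exp(5*m) - 234*exp(4*m) - 499*exp(3*m) - 318*exp(2*m) - 84*exp(m) - 8)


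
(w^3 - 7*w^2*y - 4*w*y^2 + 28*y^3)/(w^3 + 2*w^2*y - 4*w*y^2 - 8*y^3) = (w - 7*y)/(w + 2*y)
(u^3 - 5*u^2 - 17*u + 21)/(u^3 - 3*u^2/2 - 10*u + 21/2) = 2*(u - 7)/(2*u - 7)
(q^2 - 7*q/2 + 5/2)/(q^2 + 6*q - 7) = (q - 5/2)/(q + 7)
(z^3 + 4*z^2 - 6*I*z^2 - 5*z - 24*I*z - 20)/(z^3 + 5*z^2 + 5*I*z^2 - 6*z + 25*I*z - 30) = (z^3 + z^2*(4 - 6*I) + z*(-5 - 24*I) - 20)/(z^3 + 5*z^2*(1 + I) + z*(-6 + 25*I) - 30)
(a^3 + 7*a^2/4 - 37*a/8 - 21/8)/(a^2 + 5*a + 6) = (8*a^2 - 10*a - 7)/(8*(a + 2))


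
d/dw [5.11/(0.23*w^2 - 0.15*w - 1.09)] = (0.7665 - 2.3506*w)/(-0.23*w^2 + 0.15*w + 1.09)^2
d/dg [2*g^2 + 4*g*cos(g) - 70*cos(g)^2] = -4*g*sin(g) + 4*g + 70*sin(2*g) + 4*cos(g)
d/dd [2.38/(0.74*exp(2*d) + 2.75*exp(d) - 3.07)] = (-3.5224*exp(d) - 6.545)*exp(d)/(0.74*exp(2*d) + 2.75*exp(d) - 3.07)^2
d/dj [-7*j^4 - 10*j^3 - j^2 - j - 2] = -28*j^3 - 30*j^2 - 2*j - 1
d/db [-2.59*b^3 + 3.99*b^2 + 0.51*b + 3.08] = -7.77*b^2 + 7.98*b + 0.51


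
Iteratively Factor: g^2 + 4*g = (g)*(g + 4)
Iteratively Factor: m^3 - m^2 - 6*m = (m + 2)*(m^2 - 3*m) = m*(m + 2)*(m - 3)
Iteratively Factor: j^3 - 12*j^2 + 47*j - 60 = (j - 5)*(j^2 - 7*j + 12) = (j - 5)*(j - 3)*(j - 4)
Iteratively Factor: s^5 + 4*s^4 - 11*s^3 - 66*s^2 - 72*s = (s)*(s^4 + 4*s^3 - 11*s^2 - 66*s - 72) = s*(s + 3)*(s^3 + s^2 - 14*s - 24) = s*(s + 3)^2*(s^2 - 2*s - 8) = s*(s - 4)*(s + 3)^2*(s + 2)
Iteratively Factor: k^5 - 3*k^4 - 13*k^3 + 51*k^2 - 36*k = (k - 3)*(k^4 - 13*k^2 + 12*k) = (k - 3)*(k + 4)*(k^3 - 4*k^2 + 3*k) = (k - 3)^2*(k + 4)*(k^2 - k) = k*(k - 3)^2*(k + 4)*(k - 1)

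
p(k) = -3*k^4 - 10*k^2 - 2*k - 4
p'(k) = -12*k^3 - 20*k - 2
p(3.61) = -651.05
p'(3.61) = -638.75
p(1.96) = -90.61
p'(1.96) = -131.55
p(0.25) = -5.14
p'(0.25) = -7.19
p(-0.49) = -5.59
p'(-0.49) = 9.21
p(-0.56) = -6.31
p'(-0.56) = 11.31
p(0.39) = -6.37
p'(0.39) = -10.51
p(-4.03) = -949.65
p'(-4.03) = 864.01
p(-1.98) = -85.35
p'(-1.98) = 130.75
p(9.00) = -20515.00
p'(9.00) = -8930.00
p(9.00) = -20515.00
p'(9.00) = -8930.00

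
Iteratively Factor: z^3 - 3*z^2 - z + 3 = (z + 1)*(z^2 - 4*z + 3) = (z - 1)*(z + 1)*(z - 3)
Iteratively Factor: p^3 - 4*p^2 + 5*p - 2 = (p - 2)*(p^2 - 2*p + 1) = (p - 2)*(p - 1)*(p - 1)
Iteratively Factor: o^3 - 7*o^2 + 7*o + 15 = (o - 5)*(o^2 - 2*o - 3) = (o - 5)*(o + 1)*(o - 3)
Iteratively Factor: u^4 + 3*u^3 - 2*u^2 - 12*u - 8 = (u + 2)*(u^3 + u^2 - 4*u - 4) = (u - 2)*(u + 2)*(u^2 + 3*u + 2) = (u - 2)*(u + 2)^2*(u + 1)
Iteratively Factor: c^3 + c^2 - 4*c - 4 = (c + 2)*(c^2 - c - 2) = (c - 2)*(c + 2)*(c + 1)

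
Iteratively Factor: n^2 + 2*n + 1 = (n + 1)*(n + 1)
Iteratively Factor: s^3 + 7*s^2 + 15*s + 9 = (s + 3)*(s^2 + 4*s + 3) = (s + 3)^2*(s + 1)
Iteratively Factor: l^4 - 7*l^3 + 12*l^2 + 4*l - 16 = (l + 1)*(l^3 - 8*l^2 + 20*l - 16) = (l - 4)*(l + 1)*(l^2 - 4*l + 4) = (l - 4)*(l - 2)*(l + 1)*(l - 2)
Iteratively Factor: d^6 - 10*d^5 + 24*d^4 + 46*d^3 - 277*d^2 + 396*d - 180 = (d - 1)*(d^5 - 9*d^4 + 15*d^3 + 61*d^2 - 216*d + 180) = (d - 2)*(d - 1)*(d^4 - 7*d^3 + d^2 + 63*d - 90) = (d - 2)*(d - 1)*(d + 3)*(d^3 - 10*d^2 + 31*d - 30) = (d - 3)*(d - 2)*(d - 1)*(d + 3)*(d^2 - 7*d + 10) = (d - 5)*(d - 3)*(d - 2)*(d - 1)*(d + 3)*(d - 2)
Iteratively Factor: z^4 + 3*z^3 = (z + 3)*(z^3) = z*(z + 3)*(z^2) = z^2*(z + 3)*(z)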